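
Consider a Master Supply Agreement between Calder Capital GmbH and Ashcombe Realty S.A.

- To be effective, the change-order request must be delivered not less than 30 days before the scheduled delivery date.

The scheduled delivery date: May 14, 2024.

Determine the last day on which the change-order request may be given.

April 14, 2024

Counting back 30 calendar days from May 14, 2024 gives April 14, 2024.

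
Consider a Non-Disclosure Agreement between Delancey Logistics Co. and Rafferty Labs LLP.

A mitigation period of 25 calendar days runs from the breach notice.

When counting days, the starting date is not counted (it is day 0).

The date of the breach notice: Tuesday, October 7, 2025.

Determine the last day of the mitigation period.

Adding 25 calendar days to October 7, 2025 gives November 1, 2025, which is the last day of the mitigation period.

November 1, 2025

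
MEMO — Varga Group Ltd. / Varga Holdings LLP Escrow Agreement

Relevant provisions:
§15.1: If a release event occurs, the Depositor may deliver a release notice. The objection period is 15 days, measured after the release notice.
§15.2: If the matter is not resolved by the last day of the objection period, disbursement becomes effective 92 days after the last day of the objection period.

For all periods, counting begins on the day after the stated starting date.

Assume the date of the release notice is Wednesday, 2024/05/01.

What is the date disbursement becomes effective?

The last day of the objection period: 2024/05/01 + 15 days = 2024/05/16.
Adding 92 calendar days to 2024/05/16 gives 2024/08/16, which is the date disbursement becomes effective.

2024/08/16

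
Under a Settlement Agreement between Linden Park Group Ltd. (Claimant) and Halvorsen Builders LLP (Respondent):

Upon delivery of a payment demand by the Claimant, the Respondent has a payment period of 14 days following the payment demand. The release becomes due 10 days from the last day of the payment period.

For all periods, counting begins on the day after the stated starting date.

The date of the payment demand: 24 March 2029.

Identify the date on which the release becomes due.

17 April 2029

The last day of the payment period: 14 calendar days after 24 March 2029 is 7 April 2029.
The date on which the release becomes due: 7 April 2029 + 10 days = 17 April 2029.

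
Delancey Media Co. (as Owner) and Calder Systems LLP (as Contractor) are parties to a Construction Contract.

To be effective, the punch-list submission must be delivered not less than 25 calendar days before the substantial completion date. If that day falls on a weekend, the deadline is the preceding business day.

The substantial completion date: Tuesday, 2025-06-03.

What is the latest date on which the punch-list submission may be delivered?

2025-05-09

Counting back 25 calendar days from 2025-06-03 gives 2025-05-09. That is a Friday, so no adjustment is needed.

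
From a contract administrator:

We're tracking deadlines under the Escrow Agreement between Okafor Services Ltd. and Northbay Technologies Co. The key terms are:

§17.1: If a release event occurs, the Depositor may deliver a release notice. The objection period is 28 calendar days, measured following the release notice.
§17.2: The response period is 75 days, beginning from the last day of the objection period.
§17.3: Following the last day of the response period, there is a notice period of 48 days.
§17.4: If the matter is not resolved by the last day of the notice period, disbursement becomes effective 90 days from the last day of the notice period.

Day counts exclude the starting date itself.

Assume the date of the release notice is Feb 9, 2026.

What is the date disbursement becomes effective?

The last day of the objection period: Feb 9, 2026 + 28 days = Mar 9, 2026.
The last day of the response period: 75 calendar days after Mar 9, 2026 is May 23, 2026.
The last day of the notice period: May 23, 2026 + 48 days = Jul 10, 2026.
The date disbursement becomes effective: 90 calendar days after Jul 10, 2026 is Oct 8, 2026.

Oct 8, 2026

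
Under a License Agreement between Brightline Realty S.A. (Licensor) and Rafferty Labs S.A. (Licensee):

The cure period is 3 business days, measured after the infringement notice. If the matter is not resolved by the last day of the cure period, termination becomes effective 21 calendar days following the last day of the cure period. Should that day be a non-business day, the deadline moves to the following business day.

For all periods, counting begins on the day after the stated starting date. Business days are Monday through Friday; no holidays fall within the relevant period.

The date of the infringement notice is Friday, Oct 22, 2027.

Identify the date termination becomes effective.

Nov 17, 2027

The last day of the cure period: 3 business days after Friday, Oct 22, 2027, skipping weekends — Oct 25, Oct 26, Oct 27 — lands on Wednesday, Oct 27, 2027.
Adding 21 calendar days to Oct 27, 2027 gives Nov 17, 2027, which is the date termination becomes effective. Nov 17, 2027 is a Wednesday, so no roll-forward applies.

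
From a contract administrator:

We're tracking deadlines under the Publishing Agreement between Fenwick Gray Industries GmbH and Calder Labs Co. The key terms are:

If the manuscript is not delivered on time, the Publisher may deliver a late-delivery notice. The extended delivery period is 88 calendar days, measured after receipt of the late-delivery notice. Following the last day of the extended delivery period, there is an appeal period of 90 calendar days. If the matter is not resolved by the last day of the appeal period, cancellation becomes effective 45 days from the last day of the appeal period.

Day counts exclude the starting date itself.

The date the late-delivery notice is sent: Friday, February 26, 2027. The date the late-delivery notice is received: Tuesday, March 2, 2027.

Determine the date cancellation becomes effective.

October 11, 2027

The last day of the extended delivery period: 88 calendar days after March 2, 2027 is May 29, 2027.
The last day of the appeal period: 90 calendar days after May 29, 2027 is August 27, 2027.
Adding 45 calendar days to August 27, 2027 gives October 11, 2027, which is the date cancellation becomes effective.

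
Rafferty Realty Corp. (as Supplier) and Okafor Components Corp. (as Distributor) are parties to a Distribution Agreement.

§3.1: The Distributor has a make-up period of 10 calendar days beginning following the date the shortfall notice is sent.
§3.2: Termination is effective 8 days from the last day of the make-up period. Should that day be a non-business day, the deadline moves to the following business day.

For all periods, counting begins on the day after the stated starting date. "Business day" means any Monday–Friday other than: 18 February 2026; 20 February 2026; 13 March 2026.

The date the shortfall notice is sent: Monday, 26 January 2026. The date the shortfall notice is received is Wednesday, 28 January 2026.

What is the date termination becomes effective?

The last day of the make-up period: 26 January 2026 + 10 days = 5 February 2026.
The date termination becomes effective: 8 calendar days after 5 February 2026 is 13 February 2026. 13 February 2026 is a Friday and is not a listed holiday, so no roll-forward applies.

13 February 2026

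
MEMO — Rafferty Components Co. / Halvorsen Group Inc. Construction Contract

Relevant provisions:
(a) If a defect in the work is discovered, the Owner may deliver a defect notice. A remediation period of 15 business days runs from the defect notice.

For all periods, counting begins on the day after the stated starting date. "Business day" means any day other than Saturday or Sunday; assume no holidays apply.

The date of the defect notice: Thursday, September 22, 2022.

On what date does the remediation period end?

From Thursday, September 22, 2022, 15 business days (Sep 23, Sep 26, Sep 27, Sep 28, …, Oct 11, Oct 12, Oct 13, skipping weekends) brings us to Thursday, October 13, 2022, which is the last day of the remediation period.

October 13, 2022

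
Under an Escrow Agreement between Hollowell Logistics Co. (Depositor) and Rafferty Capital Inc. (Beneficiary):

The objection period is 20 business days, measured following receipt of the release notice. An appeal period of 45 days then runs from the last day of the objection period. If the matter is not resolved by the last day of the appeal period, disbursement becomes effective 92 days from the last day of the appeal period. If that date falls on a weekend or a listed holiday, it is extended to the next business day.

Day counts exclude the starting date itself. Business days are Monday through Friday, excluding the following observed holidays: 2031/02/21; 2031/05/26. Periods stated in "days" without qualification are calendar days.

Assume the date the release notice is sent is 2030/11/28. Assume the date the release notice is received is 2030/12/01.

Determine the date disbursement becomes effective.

The last day of the objection period: counting 20 business days from Sunday, 2030/12/01 (Dec 2, Dec 3, Dec 4, Dec 5, …, Dec 25, Dec 26, Dec 27, skipping weekends) reaches Friday, 2030/12/27.
The last day of the appeal period: 45 calendar days after 2030/12/27 is 2031/02/10.
Adding 92 calendar days to 2031/02/10 gives 2031/05/13, which is the date disbursement becomes effective. 2031/05/13 is a Tuesday and is not a listed holiday, so no roll-forward applies.

2031/05/13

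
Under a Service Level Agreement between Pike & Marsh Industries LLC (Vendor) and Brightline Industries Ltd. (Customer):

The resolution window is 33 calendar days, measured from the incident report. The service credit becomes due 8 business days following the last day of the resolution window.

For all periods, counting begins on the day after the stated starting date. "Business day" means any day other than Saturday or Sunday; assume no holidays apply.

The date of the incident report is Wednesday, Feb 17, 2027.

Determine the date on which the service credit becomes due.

Adding 33 calendar days to Feb 17, 2027 gives Mar 22, 2027, which is the last day of the resolution window.
The date on which the service credit becomes due: counting 8 business days from Monday, Mar 22, 2027 (Mar 23, Mar 24, Mar 25, Mar 26, Mar 29, Mar 30, Mar 31, Apr 1, skipping weekends) reaches Thursday, Apr 1, 2027.

Apr 1, 2027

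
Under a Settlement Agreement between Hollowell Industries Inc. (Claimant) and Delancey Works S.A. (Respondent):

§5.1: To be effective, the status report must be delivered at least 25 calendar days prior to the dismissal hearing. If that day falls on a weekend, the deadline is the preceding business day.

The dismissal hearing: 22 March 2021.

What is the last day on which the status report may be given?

25 February 2021

Counting back 25 calendar days from 22 March 2021 gives 25 February 2021. That is a Thursday, so no adjustment is needed.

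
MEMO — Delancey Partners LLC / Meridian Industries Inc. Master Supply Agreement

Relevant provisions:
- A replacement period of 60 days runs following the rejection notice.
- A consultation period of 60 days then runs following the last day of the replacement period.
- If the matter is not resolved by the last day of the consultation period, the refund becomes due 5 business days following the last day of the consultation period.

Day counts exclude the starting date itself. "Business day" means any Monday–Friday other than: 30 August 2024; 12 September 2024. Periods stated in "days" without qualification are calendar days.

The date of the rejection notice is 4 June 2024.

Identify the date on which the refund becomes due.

The last day of the replacement period: 60 calendar days after 4 June 2024 is 3 August 2024.
The last day of the consultation period: 3 August 2024 + 60 days = 2 October 2024.
The date on which the refund becomes due: 5 business days after Wednesday, 2 October 2024, skipping weekends — Oct 3, Oct 4, Oct 7, Oct 8, Oct 9 — lands on Wednesday, 9 October 2024.

9 October 2024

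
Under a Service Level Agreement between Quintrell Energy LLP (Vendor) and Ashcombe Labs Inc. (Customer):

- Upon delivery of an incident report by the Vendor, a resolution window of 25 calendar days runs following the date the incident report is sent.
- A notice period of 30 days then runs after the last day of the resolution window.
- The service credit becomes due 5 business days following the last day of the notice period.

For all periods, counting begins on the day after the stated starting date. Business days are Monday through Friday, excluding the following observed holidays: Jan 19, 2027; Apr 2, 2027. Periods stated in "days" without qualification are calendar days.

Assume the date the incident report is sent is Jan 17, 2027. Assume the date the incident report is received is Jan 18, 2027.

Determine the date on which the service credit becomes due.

Mar 19, 2027

The last day of the resolution window: Jan 17, 2027 + 25 days = Feb 11, 2027.
The last day of the notice period: Feb 11, 2027 + 30 days = Mar 13, 2027.
The date on which the service credit becomes due: 5 business days after Saturday, Mar 13, 2027, skipping weekends — Mar 15, Mar 16, Mar 17, Mar 18, Mar 19 — lands on Friday, Mar 19, 2027.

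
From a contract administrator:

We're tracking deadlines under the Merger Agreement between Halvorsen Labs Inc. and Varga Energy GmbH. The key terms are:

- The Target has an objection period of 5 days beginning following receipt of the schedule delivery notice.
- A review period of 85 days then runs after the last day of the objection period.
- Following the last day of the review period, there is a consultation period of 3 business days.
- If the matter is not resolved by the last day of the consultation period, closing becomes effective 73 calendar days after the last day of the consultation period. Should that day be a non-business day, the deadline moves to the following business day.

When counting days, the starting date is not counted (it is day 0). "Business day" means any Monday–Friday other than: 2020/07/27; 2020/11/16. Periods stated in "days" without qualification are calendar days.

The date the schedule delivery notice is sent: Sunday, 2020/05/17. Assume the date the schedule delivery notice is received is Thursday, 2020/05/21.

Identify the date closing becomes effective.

The last day of the objection period: 2020/05/21 + 5 days = 2020/05/26.
The last day of the review period: 85 calendar days after 2020/05/26 is 2020/08/19.
From Wednesday, 2020/08/19, 3 business days (Aug 20, Aug 21, Aug 24, skipping weekends) brings us to Monday, 2020/08/24, which is the last day of the consultation period.
The date closing becomes effective: 73 calendar days after 2020/08/24 is 2020/11/05. 2020/11/05 is a Thursday and is not a listed holiday, so no roll-forward applies.

2020/11/05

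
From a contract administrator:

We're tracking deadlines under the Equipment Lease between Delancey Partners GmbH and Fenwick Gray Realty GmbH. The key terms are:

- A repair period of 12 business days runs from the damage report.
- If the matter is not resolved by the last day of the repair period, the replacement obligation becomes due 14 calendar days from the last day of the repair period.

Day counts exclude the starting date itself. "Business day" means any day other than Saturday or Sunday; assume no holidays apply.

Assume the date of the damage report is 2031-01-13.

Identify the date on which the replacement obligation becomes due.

The last day of the repair period: counting 12 business days from Monday, 2031-01-13 (Jan 14, Jan 15, Jan 16, Jan 17, …, Jan 27, Jan 28, Jan 29, skipping weekends) reaches Wednesday, 2031-01-29.
The date on which the replacement obligation becomes due: 14 calendar days after 2031-01-29 is 2031-02-12.

2031-02-12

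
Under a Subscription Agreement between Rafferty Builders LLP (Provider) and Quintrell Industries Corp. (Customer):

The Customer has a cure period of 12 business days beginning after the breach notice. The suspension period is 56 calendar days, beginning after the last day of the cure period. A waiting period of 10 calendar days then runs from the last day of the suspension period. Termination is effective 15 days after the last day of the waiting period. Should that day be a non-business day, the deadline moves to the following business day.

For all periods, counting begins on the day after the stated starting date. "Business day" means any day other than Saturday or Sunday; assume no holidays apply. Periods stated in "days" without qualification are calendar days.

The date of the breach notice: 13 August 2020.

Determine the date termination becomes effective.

20 November 2020

The last day of the cure period: counting 12 business days from Thursday, 13 August 2020 (Aug 14, Aug 17, Aug 18, Aug 19, …, Aug 27, Aug 28, Aug 31, skipping weekends) reaches Monday, 31 August 2020.
Adding 56 calendar days to 31 August 2020 gives 26 October 2020, which is the last day of the suspension period.
The last day of the waiting period: 10 calendar days after 26 October 2020 is 5 November 2020.
The date termination becomes effective: 5 November 2020 + 15 days = 20 November 2020. 20 November 2020 is a Friday, so no roll-forward applies.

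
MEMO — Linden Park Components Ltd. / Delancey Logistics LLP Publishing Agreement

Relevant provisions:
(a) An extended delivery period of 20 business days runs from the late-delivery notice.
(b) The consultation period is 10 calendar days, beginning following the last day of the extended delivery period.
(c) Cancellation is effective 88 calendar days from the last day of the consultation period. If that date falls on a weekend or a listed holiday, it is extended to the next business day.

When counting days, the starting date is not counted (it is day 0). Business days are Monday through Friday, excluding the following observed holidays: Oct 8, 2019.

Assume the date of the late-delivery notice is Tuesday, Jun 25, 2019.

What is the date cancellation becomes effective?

From Tuesday, Jun 25, 2019, 20 business days (Jun 26, Jun 27, Jun 28, Jul 1, …, Jul 19, Jul 22, Jul 23, skipping weekends) brings us to Tuesday, Jul 23, 2019, which is the last day of the extended delivery period.
Adding 10 calendar days to Jul 23, 2019 gives Aug 2, 2019, which is the last day of the consultation period.
The date cancellation becomes effective: Aug 2, 2019 + 88 days = Oct 29, 2019. Oct 29, 2019 is a Tuesday and is not a listed holiday, so no roll-forward applies.

Oct 29, 2019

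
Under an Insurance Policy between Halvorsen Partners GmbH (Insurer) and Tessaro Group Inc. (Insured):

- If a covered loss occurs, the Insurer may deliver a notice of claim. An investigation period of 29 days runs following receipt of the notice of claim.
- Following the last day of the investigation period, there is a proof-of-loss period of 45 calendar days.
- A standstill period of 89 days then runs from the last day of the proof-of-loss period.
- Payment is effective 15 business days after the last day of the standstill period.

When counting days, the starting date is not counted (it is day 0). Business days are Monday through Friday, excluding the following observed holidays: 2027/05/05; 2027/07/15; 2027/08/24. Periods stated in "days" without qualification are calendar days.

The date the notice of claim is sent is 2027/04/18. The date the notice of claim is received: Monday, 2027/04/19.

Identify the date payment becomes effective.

The last day of the investigation period: 2027/04/19 + 29 days = 2027/05/18.
Adding 45 calendar days to 2027/05/18 gives 2027/07/02, which is the last day of the proof-of-loss period.
Adding 89 calendar days to 2027/07/02 gives 2027/09/29, which is the last day of the standstill period.
The date payment becomes effective: 15 business days after Wednesday, 2027/09/29, skipping weekends — Sep 30, Oct 1, Oct 4, Oct 5, …, Oct 18, Oct 19, Oct 20 — lands on Wednesday, 2027/10/20.

2027/10/20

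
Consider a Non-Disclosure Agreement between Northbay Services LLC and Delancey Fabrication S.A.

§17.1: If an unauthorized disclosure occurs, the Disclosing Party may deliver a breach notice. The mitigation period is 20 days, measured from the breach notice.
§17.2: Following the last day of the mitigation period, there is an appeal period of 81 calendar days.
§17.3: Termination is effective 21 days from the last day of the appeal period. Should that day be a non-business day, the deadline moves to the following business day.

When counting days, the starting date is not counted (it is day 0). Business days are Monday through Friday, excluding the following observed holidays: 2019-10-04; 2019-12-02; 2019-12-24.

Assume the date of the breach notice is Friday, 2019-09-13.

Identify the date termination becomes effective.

2020-01-13

Adding 20 calendar days to 2019-09-13 gives 2019-10-03, which is the last day of the mitigation period.
Adding 81 calendar days to 2019-10-03 gives 2019-12-23, which is the last day of the appeal period.
The date termination becomes effective: 2019-12-23 + 21 days = 2020-01-13. 2020-01-13 is a Monday and is not a listed holiday, so no roll-forward applies.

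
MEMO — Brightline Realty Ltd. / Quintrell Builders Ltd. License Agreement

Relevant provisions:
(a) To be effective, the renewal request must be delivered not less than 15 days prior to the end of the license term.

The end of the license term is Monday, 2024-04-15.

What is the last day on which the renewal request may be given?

2024-04-15 minus 15 days is 2024-03-31.

2024-03-31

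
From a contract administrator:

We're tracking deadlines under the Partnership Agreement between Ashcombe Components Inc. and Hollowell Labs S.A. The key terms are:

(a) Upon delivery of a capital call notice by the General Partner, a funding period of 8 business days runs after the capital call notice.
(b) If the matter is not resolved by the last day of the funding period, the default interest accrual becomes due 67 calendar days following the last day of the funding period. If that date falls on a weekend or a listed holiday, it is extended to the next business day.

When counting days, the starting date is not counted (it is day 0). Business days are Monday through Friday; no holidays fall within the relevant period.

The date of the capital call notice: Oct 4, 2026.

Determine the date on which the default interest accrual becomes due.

Dec 21, 2026

From Sunday, Oct 4, 2026, 8 business days (Oct 5, Oct 6, Oct 7, Oct 8, Oct 9, Oct 12, Oct 13, Oct 14, skipping weekends) brings us to Wednesday, Oct 14, 2026, which is the last day of the funding period.
Adding 67 calendar days to Oct 14, 2026 gives Dec 20, 2026, which is the date on which the default interest accrual becomes due. That falls on a Sunday, so it rolls to the next business day, Monday, Dec 21, 2026.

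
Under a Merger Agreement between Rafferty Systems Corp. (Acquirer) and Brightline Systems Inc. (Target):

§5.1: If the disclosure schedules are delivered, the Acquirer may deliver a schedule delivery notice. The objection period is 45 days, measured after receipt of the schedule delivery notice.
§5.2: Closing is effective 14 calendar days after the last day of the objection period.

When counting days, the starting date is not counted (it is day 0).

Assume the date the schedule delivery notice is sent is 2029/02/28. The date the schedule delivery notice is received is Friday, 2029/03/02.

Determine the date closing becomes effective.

2029/04/30

The last day of the objection period: 2029/03/02 + 45 days = 2029/04/16.
The date closing becomes effective: 2029/04/16 + 14 days = 2029/04/30.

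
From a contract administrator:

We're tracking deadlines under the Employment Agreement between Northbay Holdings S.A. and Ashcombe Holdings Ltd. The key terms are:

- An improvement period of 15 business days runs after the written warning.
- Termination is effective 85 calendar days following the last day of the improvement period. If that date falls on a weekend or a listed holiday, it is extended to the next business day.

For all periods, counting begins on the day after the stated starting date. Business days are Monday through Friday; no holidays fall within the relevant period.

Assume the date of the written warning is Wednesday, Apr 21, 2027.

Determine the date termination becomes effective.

Aug 5, 2027

From Wednesday, Apr 21, 2027, 15 business days (Apr 22, Apr 23, Apr 26, Apr 27, …, May 10, May 11, May 12, skipping weekends) brings us to Wednesday, May 12, 2027, which is the last day of the improvement period.
The date termination becomes effective: May 12, 2027 + 85 days = Aug 5, 2027. Aug 5, 2027 is a Thursday, so no roll-forward applies.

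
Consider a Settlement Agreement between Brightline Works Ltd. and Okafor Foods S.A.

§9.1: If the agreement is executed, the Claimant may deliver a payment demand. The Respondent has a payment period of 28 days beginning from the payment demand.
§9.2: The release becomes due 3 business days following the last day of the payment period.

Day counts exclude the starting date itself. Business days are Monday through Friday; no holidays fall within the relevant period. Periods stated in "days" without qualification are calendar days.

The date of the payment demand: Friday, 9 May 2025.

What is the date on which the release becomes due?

11 June 2025

The last day of the payment period: 28 calendar days after 9 May 2025 is 6 June 2025.
The date on which the release becomes due: 3 business days after Friday, 6 June 2025, skipping weekends — Jun 9, Jun 10, Jun 11 — lands on Wednesday, 11 June 2025.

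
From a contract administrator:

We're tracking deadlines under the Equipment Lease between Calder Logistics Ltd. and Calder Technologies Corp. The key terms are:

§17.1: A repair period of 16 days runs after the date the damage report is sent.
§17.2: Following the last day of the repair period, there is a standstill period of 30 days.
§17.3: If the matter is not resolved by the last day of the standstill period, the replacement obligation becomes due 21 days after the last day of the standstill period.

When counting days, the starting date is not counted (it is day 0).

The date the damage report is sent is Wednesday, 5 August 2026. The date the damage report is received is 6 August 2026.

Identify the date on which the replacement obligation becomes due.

11 October 2026

Adding 16 calendar days to 5 August 2026 gives 21 August 2026, which is the last day of the repair period.
The last day of the standstill period: 21 August 2026 + 30 days = 20 September 2026.
The date on which the replacement obligation becomes due: 21 calendar days after 20 September 2026 is 11 October 2026.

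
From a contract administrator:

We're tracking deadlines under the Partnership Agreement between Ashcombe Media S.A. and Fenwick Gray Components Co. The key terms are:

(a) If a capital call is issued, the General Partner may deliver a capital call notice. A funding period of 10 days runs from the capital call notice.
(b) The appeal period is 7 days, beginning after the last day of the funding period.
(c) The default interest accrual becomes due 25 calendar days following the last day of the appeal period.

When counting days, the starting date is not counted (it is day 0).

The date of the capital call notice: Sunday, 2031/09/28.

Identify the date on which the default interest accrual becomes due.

2031/11/09

The last day of the funding period: 2031/09/28 + 10 days = 2031/10/08.
Adding 7 calendar days to 2031/10/08 gives 2031/10/15, which is the last day of the appeal period.
The date on which the default interest accrual becomes due: 25 calendar days after 2031/10/15 is 2031/11/09.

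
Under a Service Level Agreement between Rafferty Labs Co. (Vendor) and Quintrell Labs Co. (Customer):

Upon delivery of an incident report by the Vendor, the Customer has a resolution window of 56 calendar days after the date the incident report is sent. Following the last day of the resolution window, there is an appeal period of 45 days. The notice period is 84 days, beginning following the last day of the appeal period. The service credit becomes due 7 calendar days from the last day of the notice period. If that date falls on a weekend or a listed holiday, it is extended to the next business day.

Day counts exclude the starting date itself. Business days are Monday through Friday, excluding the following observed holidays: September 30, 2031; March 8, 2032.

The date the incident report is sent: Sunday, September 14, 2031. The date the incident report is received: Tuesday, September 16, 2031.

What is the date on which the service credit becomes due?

The last day of the resolution window: September 14, 2031 + 56 days = November 9, 2031.
The last day of the appeal period: 45 calendar days after November 9, 2031 is December 24, 2031.
Adding 84 calendar days to December 24, 2031 gives March 17, 2032, which is the last day of the notice period.
The date on which the service credit becomes due: 7 calendar days after March 17, 2032 is March 24, 2032. March 24, 2032 is a Wednesday and is not a listed holiday, so no roll-forward applies.

March 24, 2032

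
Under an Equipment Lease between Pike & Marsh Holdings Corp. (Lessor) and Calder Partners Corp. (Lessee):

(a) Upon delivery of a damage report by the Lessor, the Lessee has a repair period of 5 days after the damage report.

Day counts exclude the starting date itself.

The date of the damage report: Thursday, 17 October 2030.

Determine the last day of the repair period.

22 October 2030

Adding 5 calendar days to 17 October 2030 gives 22 October 2030, which is the last day of the repair period.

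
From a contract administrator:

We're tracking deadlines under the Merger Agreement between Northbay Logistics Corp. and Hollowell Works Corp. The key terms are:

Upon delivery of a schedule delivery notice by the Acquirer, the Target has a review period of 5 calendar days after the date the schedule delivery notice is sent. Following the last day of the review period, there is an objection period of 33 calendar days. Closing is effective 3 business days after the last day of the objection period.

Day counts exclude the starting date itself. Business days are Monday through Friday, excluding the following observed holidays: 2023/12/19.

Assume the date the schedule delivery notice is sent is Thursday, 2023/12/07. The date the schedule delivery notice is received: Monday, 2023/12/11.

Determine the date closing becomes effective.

2024/01/17

Adding 5 calendar days to 2023/12/07 gives 2023/12/12, which is the last day of the review period.
The last day of the objection period: 2023/12/12 + 33 days = 2024/01/14.
The date closing becomes effective: counting 3 business days from Sunday, 2024/01/14 (Jan 15, Jan 16, Jan 17, skipping weekends) reaches Wednesday, 2024/01/17.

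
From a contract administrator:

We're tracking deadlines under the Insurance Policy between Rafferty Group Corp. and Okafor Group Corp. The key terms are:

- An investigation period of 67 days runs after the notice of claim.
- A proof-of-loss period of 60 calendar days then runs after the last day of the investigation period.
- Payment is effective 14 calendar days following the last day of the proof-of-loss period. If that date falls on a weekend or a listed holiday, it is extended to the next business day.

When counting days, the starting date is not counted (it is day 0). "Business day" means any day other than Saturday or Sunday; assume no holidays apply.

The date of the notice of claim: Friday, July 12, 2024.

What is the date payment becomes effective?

December 2, 2024

Adding 67 calendar days to July 12, 2024 gives September 17, 2024, which is the last day of the investigation period.
The last day of the proof-of-loss period: September 17, 2024 + 60 days = November 16, 2024.
The date payment becomes effective: 14 calendar days after November 16, 2024 is November 30, 2024. That falls on a Saturday, so it rolls to the next business day, Monday, December 2, 2024.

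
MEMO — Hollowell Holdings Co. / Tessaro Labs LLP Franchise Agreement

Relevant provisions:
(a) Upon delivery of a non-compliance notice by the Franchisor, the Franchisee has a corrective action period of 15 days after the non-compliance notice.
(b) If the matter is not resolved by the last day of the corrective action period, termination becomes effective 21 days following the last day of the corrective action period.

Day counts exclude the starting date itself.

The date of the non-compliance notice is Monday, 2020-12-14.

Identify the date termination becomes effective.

2021-01-19

The last day of the corrective action period: 2020-12-14 + 15 days = 2020-12-29.
The date termination becomes effective: 2020-12-29 + 21 days = 2021-01-19.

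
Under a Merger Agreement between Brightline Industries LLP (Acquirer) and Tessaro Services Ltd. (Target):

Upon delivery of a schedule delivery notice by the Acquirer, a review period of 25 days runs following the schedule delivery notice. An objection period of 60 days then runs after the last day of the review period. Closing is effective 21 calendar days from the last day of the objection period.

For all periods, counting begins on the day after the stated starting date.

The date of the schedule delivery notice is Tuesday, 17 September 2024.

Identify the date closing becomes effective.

1 January 2025

The last day of the review period: 25 calendar days after 17 September 2024 is 12 October 2024.
Adding 60 calendar days to 12 October 2024 gives 11 December 2024, which is the last day of the objection period.
The date closing becomes effective: 21 calendar days after 11 December 2024 is 1 January 2025.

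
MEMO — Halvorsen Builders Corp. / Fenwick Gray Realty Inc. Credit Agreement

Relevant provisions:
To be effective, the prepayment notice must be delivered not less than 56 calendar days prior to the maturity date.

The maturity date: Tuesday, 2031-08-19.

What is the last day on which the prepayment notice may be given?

2031-06-24

Counting back 56 calendar days from 2031-08-19 gives 2031-06-24.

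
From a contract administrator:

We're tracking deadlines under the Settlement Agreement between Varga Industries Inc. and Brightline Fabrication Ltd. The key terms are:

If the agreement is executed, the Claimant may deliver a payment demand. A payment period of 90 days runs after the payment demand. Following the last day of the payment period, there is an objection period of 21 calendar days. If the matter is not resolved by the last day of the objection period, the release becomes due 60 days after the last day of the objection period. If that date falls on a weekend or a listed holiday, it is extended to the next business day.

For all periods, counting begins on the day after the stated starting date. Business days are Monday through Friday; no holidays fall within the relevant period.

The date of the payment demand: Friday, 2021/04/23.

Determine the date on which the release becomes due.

The last day of the payment period: 90 calendar days after 2021/04/23 is 2021/07/22.
The last day of the objection period: 21 calendar days after 2021/07/22 is 2021/08/12.
The date on which the release becomes due: 2021/08/12 + 60 days = 2021/10/11. 2021/10/11 is a Monday, so no roll-forward applies.

2021/10/11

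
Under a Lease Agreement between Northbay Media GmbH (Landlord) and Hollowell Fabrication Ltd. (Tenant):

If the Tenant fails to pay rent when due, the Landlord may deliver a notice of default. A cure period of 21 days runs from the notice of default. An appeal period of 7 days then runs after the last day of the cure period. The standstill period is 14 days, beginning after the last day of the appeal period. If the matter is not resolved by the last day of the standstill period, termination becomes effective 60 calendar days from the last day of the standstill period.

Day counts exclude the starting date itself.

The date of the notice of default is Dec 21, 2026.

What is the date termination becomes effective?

Adding 21 calendar days to Dec 21, 2026 gives Jan 11, 2027, which is the last day of the cure period.
Adding 7 calendar days to Jan 11, 2027 gives Jan 18, 2027, which is the last day of the appeal period.
The last day of the standstill period: 14 calendar days after Jan 18, 2027 is Feb 1, 2027.
Adding 60 calendar days to Feb 1, 2027 gives Apr 2, 2027, which is the date termination becomes effective.

Apr 2, 2027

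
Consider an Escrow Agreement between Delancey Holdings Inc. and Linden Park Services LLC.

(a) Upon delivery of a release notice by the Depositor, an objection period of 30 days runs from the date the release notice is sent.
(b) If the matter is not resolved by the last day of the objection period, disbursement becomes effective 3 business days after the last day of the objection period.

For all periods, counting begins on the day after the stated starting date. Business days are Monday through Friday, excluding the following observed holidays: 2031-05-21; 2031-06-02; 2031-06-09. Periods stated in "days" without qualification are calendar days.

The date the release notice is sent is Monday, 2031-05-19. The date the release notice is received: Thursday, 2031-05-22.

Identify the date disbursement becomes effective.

The last day of the objection period: 2031-05-19 + 30 days = 2031-06-18.
The date disbursement becomes effective: 3 business days after Wednesday, 2031-06-18, skipping weekends — Jun 19, Jun 20, Jun 23 — lands on Monday, 2031-06-23.

2031-06-23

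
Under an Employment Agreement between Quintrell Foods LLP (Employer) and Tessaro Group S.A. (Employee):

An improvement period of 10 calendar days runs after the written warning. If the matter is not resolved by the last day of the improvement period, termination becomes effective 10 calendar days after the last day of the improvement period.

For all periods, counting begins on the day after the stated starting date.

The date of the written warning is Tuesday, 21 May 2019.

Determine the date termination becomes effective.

Adding 10 calendar days to 21 May 2019 gives 31 May 2019, which is the last day of the improvement period.
The date termination becomes effective: 31 May 2019 + 10 days = 10 June 2019.

10 June 2019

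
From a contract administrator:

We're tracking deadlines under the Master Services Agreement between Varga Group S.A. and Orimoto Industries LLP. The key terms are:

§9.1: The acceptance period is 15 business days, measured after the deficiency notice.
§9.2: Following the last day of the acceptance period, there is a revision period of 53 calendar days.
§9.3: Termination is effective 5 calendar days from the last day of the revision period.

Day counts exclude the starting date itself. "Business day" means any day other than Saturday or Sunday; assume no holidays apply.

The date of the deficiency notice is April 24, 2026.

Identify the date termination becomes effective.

The last day of the acceptance period: 15 business days after Friday, April 24, 2026, skipping weekends — Apr 27, Apr 28, Apr 29, Apr 30, …, May 13, May 14, May 15 — lands on Friday, May 15, 2026.
Adding 53 calendar days to May 15, 2026 gives July 7, 2026, which is the last day of the revision period.
The date termination becomes effective: 5 calendar days after July 7, 2026 is July 12, 2026.

July 12, 2026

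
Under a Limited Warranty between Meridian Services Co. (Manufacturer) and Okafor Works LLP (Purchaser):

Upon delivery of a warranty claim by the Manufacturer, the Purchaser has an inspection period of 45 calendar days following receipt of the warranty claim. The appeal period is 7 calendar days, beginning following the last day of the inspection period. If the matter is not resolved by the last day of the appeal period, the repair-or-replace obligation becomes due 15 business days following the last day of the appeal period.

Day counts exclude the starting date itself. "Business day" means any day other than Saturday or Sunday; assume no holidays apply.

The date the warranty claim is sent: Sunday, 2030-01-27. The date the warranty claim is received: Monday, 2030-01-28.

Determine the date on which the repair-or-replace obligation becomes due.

Adding 45 calendar days to 2030-01-28 gives 2030-03-14, which is the last day of the inspection period.
The last day of the appeal period: 2030-03-14 + 7 days = 2030-03-21.
The date on which the repair-or-replace obligation becomes due: 15 business days after Thursday, 2030-03-21, skipping weekends — Mar 22, Mar 25, Mar 26, Mar 27, …, Apr 9, Apr 10, Apr 11 — lands on Thursday, 2030-04-11.

2030-04-11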